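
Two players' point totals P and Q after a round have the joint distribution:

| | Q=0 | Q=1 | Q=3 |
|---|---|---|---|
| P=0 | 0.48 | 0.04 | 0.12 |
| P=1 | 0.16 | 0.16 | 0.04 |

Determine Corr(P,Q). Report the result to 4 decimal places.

0.0676

E[P] = 0.36,  E[Q] = 0.68
E[PQ] = 0.28
cov(P,Q) = E[PQ] − E[P]E[Q] = 0.28 − (0.36)(0.68) = 0.0352
Var(P) = 0.2304,  Var(Q) = 1.1776
ρ = 0.0352 / √(0.2304·1.1776) ≈ 0.0676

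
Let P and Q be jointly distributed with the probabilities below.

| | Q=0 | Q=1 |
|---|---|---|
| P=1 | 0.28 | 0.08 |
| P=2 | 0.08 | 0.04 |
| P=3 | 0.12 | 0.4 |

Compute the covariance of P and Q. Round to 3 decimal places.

0.237

E[P] = 2.16,  E[Q] = 0.52
E[PQ] = 1.36
Cov(P,Q) = E[PQ] − E[P]E[Q] = 1.36 − (2.16)(0.52) = 0.2368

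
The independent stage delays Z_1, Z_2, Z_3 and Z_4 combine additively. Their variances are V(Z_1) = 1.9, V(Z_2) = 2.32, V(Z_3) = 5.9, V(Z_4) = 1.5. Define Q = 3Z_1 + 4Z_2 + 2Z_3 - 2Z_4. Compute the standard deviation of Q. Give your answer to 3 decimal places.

By independence, V(Q) = (3)²V(Z_1) + (4)²V(Z_2) + (2)²V(Z_3) + (-2)²V(Z_4)
= (3)²·1.9 + (4)²·2.32 + (2)²·5.9 + (-2)²·1.5 = 83.82
SD(Q) = √83.82 ≈ 9.155

9.155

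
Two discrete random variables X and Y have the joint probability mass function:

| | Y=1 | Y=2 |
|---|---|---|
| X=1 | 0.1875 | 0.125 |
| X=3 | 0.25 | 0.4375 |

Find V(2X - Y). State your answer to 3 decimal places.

3.277

E[X] = 2.375,  E[Y] = 1.5625,  E[XY] = 3.8125
V(X) = 6.5 − (2.375)² = 0.859375;  V(Y) = 2.6875 − (1.5625)² = 0.24609375
Cov(X,Y) = 3.8125 − (2.375)(1.5625) = 0.1015625
V(2X - Y) = (2)²·0.859375 + (-1)²·0.24609375 + 2·(2)·(-1)·0.1015625 = 3.27734375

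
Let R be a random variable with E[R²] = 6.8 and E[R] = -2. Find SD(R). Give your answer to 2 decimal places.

1.67

var(R) = 6.8 − (-2)² = 2.8
SD(R) = √2.8 ≈ 1.67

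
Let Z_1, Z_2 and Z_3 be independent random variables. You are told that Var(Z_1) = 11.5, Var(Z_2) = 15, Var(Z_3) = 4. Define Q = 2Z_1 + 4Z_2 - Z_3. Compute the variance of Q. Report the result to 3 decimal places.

290.000

By independence, Var(Q) = (2)²Var(Z_1) + (4)²Var(Z_2) + (-1)²Var(Z_3)
= (2)²·11.5 + (4)²·15 + (-1)²·4 = 290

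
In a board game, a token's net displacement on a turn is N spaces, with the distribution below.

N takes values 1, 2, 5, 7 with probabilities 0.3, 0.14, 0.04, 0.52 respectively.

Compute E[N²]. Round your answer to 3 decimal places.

E[N²] = (1)²(0.3) + (2)²(0.14) + (5)²(0.04) + (7)²(0.52) = 27.34

27.340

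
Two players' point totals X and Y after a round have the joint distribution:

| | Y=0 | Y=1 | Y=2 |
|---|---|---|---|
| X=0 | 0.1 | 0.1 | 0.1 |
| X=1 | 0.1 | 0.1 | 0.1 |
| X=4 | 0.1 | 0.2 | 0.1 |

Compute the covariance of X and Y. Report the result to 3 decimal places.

E[X] = 1.9,  E[Y] = 1
E[XY] = 1.9
Cov(X,Y) = E[XY] − E[X]E[Y] = 1.9 − (1.9)(1) = 0

0.000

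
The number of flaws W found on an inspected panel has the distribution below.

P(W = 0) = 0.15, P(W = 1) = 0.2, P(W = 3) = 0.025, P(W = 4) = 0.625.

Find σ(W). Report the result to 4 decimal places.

E[W] = (0)(0.15) + (1)(0.2) + (3)(0.025) + (4)(0.625) = 2.775
E[W²] = (0)²(0.15) + (1)²(0.2) + (3)²(0.025) + (4)²(0.625) = 10.425
Var(W) = E[W²] − (E[W])² = 10.425 − (2.775)² = 2.724375
σ(W) = √2.724375 ≈ 1.6506

1.6506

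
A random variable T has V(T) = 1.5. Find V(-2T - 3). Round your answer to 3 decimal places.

6.000

V(-2T - 3) = (-2)²·V(T) = 4·1.5 = 6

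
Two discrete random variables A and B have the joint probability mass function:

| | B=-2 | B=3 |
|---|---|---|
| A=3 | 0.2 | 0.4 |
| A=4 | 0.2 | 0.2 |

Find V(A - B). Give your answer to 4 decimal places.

6.6400

E[A] = 3.4,  E[B] = 1,  E[AB] = 3.2
V(A) = 11.8 − (3.4)² = 0.24;  V(B) = 7 − (1)² = 6
Cov(A,B) = 3.2 − (3.4)(1) = -0.2
V(A - B) = (1)²·0.24 + (-1)²·6 + 2·(1)·(-1)·-0.2 = 6.64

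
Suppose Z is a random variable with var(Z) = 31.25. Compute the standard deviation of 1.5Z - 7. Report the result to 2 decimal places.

8.39

var(1.5Z - 7) = (1.5)²·31.25 = 70.3125
SD(1.5Z - 7) = √70.3125 ≈ 8.39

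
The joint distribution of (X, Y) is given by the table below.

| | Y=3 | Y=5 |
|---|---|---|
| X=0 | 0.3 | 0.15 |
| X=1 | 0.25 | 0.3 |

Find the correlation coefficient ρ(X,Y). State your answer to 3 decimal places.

E[X] = 0.55,  E[Y] = 3.9
E[XY] = 2.25
Cov(X,Y) = E[XY] − E[X]E[Y] = 2.25 − (0.55)(3.9) = 0.105
V(X) = 0.2475,  V(Y) = 0.99
ρ = 0.105 / √(0.2475·0.99) ≈ 0.212

0.212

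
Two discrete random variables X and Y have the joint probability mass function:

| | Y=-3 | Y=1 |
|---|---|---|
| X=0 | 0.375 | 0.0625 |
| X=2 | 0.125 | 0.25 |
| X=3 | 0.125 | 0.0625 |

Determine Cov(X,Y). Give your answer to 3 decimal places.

0.781

E[X] = 1.3125,  E[Y] = -1.5
E[XY] = -1.1875
Cov(X,Y) = E[XY] − E[X]E[Y] = -1.1875 − (1.3125)(-1.5) = 0.78125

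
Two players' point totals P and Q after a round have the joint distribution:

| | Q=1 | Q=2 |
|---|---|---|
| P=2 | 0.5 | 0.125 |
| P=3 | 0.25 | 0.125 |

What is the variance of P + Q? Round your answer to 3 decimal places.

E[P] = 2.375,  E[Q] = 1.25,  E[PQ] = 3
Var(P) = 5.875 − (2.375)² = 0.234375;  Var(Q) = 1.75 − (1.25)² = 0.1875
Cov(P,Q) = 3 − (2.375)(1.25) = 0.03125
Var(P + Q) = (1)²·0.234375 + (1)²·0.1875 + 2·(1)·(1)·0.03125 = 0.484375

0.484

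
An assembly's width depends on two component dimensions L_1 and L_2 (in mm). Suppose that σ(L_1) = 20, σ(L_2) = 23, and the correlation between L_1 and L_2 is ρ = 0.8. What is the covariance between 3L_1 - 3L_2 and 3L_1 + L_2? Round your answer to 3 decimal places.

var(L_1) = (20)² = 400;  var(L_2) = (23)² = 529
Cov(L_1,L_2) = ρ·σ(L_1)·σ(L_2) = 0.8·20·23 = 368
Cov(3L_1 - 3L_2, 3L_1 + L_2) = (3)(3)var(L_1) + (-3)(1)var(L_2) + [(3)(1) + (-3)(3)]Cov(L_1,L_2)
= 9·400 + -3·529 + -6·368 = -195

-195.000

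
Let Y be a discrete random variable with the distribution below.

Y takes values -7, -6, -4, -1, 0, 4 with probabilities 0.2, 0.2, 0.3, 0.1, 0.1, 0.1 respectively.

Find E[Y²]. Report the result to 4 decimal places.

23.5000

E[Y²] = (-7)²(0.2) + (-6)²(0.2) + (-4)²(0.3) + (-1)²(0.1) + (0)²(0.1) + (4)²(0.1) = 23.5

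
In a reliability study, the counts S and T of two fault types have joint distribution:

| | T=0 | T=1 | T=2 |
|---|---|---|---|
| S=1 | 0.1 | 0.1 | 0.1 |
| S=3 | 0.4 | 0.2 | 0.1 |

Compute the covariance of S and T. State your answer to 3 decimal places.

E[S] = 2.4,  E[T] = 0.7
E[ST] = 1.5
Cov(S,T) = E[ST] − E[S]E[T] = 1.5 − (2.4)(0.7) = -0.18

-0.180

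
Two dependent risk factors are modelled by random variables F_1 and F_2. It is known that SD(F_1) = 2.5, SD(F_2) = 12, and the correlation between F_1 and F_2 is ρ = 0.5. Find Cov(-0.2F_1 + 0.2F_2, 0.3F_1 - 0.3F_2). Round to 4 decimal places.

-7.2150

Var(F_1) = (2.5)² = 6.25;  Var(F_2) = (12)² = 144
Cov(F_1,F_2) = ρ·SD(F_1)·SD(F_2) = 0.5·2.5·12 = 15
Cov(-0.2F_1 + 0.2F_2, 0.3F_1 - 0.3F_2) = (-0.2)(0.3)Var(F_1) + (0.2)(-0.3)Var(F_2) + [(-0.2)(-0.3) + (0.2)(0.3)]Cov(F_1,F_2)
= -0.06·6.25 + -0.06·144 + 0.12·15 = -7.215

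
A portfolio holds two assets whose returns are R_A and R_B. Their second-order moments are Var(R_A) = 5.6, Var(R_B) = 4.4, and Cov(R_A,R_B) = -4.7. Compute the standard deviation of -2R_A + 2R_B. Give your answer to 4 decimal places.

8.8091

Var(-2R_A + 2R_B) = (-2)²·Var(R_A) + (2)²·Var(R_B) + 2·(-2)·(2)·Cov(R_A,R_B)
= 4·5.6 + 4·4.4 + -8·-4.7 = 77.6
SD(-2R_A + 2R_B) = √77.6 ≈ 8.8091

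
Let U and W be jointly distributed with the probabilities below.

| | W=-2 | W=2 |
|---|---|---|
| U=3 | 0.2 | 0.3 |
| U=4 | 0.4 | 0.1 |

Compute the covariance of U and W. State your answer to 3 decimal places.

E[U] = 3.5,  E[W] = -0.4
E[UW] = -1.8
cov(U,W) = E[UW] − E[U]E[W] = -1.8 − (3.5)(-0.4) = -0.4

-0.400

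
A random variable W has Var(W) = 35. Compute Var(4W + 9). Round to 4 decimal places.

560.0000

Var(4W + 9) = (4)²·Var(W) = 16·35 = 560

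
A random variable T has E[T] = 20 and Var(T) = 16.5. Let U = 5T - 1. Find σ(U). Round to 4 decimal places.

Var(5T - 1) = (5)²·16.5 = 412.5
σ(U) = √412.5 ≈ 20.3101

20.3101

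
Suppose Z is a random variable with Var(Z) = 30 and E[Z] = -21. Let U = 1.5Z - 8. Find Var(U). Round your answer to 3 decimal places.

Var(1.5Z - 8) = (1.5)²·Var(Z) = 2.25·30 = 67.5

67.500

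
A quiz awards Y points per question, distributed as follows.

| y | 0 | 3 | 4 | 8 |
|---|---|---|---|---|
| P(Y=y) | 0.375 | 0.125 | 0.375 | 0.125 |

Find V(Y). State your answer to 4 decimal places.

E[Y] = (0)(0.375) + (3)(0.125) + (4)(0.375) + (8)(0.125) = 2.875
E[Y²] = (0)²(0.375) + (3)²(0.125) + (4)²(0.375) + (8)²(0.125) = 15.125
V(Y) = E[Y²] − (E[Y])² = 15.125 − (2.875)² = 6.859375

6.8594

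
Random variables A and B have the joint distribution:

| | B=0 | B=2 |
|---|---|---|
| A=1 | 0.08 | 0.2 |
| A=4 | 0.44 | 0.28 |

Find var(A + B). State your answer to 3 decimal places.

2.026

E[A] = 3.16,  E[B] = 0.96,  E[AB] = 2.64
var(A) = 11.8 − (3.16)² = 1.8144;  var(B) = 1.92 − (0.96)² = 0.9984
cov(A,B) = 2.64 − (3.16)(0.96) = -0.3936
var(A + B) = (1)²·1.8144 + (1)²·0.9984 + 2·(1)·(1)·-0.3936 = 2.0256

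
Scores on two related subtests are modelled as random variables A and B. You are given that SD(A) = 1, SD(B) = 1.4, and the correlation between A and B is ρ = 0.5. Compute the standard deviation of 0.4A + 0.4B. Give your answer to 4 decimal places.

0.8352

V(A) = (1)² = 1;  V(B) = (1.4)² = 1.96
cov(A,B) = ρ·SD(A)·SD(B) = 0.5·1·1.4 = 0.7
V(0.4A + 0.4B) = (0.4)²·V(A) + (0.4)²·V(B) + 2·(0.4)·(0.4)·cov(A,B)
= 0.16·1 + 0.16·1.96 + 0.32·0.7 = 0.6976
SD(0.4A + 0.4B) = √0.6976 ≈ 0.8352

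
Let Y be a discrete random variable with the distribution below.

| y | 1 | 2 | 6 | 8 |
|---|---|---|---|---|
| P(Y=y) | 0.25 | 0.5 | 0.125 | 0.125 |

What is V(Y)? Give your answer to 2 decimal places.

E[Y] = (1)(0.25) + (2)(0.5) + (6)(0.125) + (8)(0.125) = 3
E[Y²] = (1)²(0.25) + (2)²(0.5) + (6)²(0.125) + (8)²(0.125) = 14.75
V(Y) = E[Y²] − (E[Y])² = 14.75 − (3)² = 5.75

5.75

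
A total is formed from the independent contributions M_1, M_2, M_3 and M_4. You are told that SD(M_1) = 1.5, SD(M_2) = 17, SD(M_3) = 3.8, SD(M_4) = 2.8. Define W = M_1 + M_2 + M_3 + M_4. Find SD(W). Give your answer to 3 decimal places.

17.707

V(M_1) = 2.25, V(M_2) = 289, V(M_3) = 14.44, V(M_4) = 7.84
By independence, V(W) = (1)²V(M_1) + (1)²V(M_2) + (1)²V(M_3) + (1)²V(M_4)
= (1)²·2.25 + (1)²·289 + (1)²·14.44 + (1)²·7.84 = 313.53
SD(W) = √313.53 ≈ 17.707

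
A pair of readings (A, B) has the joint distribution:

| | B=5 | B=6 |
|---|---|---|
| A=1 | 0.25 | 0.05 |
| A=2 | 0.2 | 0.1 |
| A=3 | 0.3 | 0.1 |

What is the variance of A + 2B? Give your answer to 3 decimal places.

E[A] = 2.1,  E[B] = 5.25,  E[AB] = 11.05
var(A) = 5.1 − (2.1)² = 0.69;  var(B) = 27.75 − (5.25)² = 0.1875
Cov(A,B) = 11.05 − (2.1)(5.25) = 0.025
var(A + 2B) = (1)²·0.69 + (2)²·0.1875 + 2·(1)·(2)·0.025 = 1.54

1.540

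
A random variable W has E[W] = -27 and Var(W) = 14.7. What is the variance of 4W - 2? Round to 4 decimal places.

Var(4W - 2) = (4)²·Var(W) = 16·14.7 = 235.2

235.2000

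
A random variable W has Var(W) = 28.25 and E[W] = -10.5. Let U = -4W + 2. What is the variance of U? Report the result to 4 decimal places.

Var(-4W + 2) = (-4)²·Var(W) = 16·28.25 = 452

452.0000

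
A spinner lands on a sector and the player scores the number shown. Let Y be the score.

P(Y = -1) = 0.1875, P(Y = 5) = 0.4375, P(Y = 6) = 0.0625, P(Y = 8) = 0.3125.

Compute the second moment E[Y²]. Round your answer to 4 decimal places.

33.3750

E[Y²] = (-1)²(0.1875) + (5)²(0.4375) + (6)²(0.0625) + (8)²(0.3125) = 33.375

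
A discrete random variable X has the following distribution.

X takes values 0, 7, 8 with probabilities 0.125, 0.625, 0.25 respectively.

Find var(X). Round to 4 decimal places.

5.9844

E[X] = (0)(0.125) + (7)(0.625) + (8)(0.25) = 6.375
E[X²] = (0)²(0.125) + (7)²(0.625) + (8)²(0.25) = 46.625
var(X) = E[X²] − (E[X])² = 46.625 − (6.375)² = 5.984375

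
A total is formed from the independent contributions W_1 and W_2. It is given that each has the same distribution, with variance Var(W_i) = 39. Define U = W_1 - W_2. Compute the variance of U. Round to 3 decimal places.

78.000

By independence, Var(U) = (1)²Var(W_1) + (-1)²Var(W_2)
= (1)²·39 + (-1)²·39 = 78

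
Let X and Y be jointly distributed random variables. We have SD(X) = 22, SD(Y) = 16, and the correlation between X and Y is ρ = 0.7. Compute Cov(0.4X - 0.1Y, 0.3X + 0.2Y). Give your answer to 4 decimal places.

65.2800

Var(X) = (22)² = 484;  Var(Y) = (16)² = 256
Cov(X,Y) = ρ·SD(X)·SD(Y) = 0.7·22·16 = 246.4
Cov(0.4X - 0.1Y, 0.3X + 0.2Y) = (0.4)(0.3)Var(X) + (-0.1)(0.2)Var(Y) + [(0.4)(0.2) + (-0.1)(0.3)]Cov(X,Y)
= 0.12·484 + -0.02·256 + 0.05·246.4 = 65.28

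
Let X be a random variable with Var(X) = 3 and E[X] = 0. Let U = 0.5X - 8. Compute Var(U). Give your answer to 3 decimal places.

0.750

Var(0.5X - 8) = (0.5)²·Var(X) = 0.25·3 = 0.75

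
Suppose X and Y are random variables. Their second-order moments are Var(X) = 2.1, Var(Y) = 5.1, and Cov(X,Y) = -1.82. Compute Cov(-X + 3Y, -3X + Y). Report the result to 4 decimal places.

39.8000

Cov(-X + 3Y, -3X + Y) = (-1)(-3)Var(X) + (3)(1)Var(Y) + [(-1)(1) + (3)(-3)]Cov(X,Y)
= 3·2.1 + 3·5.1 + -10·-1.82 = 39.8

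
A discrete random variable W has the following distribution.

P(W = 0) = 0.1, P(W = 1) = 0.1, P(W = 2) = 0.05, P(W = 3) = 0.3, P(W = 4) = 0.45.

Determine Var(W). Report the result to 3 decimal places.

E[W] = (0)(0.1) + (1)(0.1) + (2)(0.05) + (3)(0.3) + (4)(0.45) = 2.9
E[W²] = (0)²(0.1) + (1)²(0.1) + (2)²(0.05) + (3)²(0.3) + (4)²(0.45) = 10.2
Var(W) = E[W²] − (E[W])² = 10.2 − (2.9)² = 1.79

1.790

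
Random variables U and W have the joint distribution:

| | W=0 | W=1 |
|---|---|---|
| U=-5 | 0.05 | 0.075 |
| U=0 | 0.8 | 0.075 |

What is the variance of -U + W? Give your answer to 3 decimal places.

E[U] = -0.625,  E[W] = 0.15,  E[UW] = -0.375
var(U) = 3.125 − (-0.625)² = 2.734375;  var(W) = 0.15 − (0.15)² = 0.1275
cov(U,W) = -0.375 − (-0.625)(0.15) = -0.28125
var(-U + W) = (-1)²·2.734375 + (1)²·0.1275 + 2·(-1)·(1)·-0.28125 = 3.424375

3.424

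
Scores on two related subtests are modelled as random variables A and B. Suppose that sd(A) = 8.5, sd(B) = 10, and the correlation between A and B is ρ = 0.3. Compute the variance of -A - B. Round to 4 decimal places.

Var(A) = (8.5)² = 72.25;  Var(B) = (10)² = 100
Cov(A,B) = ρ·sd(A)·sd(B) = 0.3·8.5·10 = 25.5
Var(-A - B) = (-1)²·Var(A) + (-1)²·Var(B) + 2·(-1)·(-1)·Cov(A,B)
= 1·72.25 + 1·100 + 2·25.5 = 223.25

223.2500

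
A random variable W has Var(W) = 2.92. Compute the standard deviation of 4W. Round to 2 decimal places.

6.84

Var(4W) = (4)²·2.92 = 46.72
σ(4W) = √46.72 ≈ 6.84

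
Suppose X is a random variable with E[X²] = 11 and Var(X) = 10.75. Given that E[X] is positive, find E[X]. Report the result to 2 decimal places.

(E[X])² = E[X²] − Var(X) = 11 − 10.75 = 0.25
E[X] = √0.25 = 0.5

0.50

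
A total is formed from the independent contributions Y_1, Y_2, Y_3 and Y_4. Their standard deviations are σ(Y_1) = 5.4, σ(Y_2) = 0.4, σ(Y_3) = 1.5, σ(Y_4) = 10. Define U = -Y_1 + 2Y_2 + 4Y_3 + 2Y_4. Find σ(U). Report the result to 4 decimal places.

21.5824

Var(Y_1) = 29.16, Var(Y_2) = 0.16, Var(Y_3) = 2.25, Var(Y_4) = 100
By independence, Var(U) = (-1)²Var(Y_1) + (2)²Var(Y_2) + (4)²Var(Y_3) + (2)²Var(Y_4)
= (-1)²·29.16 + (2)²·0.16 + (4)²·2.25 + (2)²·100 = 465.8
σ(U) = √465.8 ≈ 21.5824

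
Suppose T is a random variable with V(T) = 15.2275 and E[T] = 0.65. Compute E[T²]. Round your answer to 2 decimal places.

E[T²] = V(T) + (E[T])² = 15.2275 + (0.65)² = 15.65

15.65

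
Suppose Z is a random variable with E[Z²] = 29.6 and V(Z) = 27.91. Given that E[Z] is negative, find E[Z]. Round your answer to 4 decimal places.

(E[Z])² = E[Z²] − V(Z) = 29.6 − 27.91 = 1.69
E[Z] = −√1.69 = -1.3

-1.3000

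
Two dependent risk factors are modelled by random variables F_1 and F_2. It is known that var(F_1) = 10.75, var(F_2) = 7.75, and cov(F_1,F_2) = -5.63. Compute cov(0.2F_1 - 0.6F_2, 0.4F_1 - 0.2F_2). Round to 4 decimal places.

3.3664

cov(0.2F_1 - 0.6F_2, 0.4F_1 - 0.2F_2) = (0.2)(0.4)var(F_1) + (-0.6)(-0.2)var(F_2) + [(0.2)(-0.2) + (-0.6)(0.4)]cov(F_1,F_2)
= 0.08·10.75 + 0.12·7.75 + -0.28·-5.63 = 3.3664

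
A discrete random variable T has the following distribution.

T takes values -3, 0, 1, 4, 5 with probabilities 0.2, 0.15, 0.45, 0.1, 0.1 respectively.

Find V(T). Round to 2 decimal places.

E[T] = (-3)(0.2) + (0)(0.15) + (1)(0.45) + (4)(0.1) + (5)(0.1) = 0.75
E[T²] = (-3)²(0.2) + (0)²(0.15) + (1)²(0.45) + (4)²(0.1) + (5)²(0.1) = 6.35
V(T) = E[T²] − (E[T])² = 6.35 − (0.75)² = 5.7875

5.79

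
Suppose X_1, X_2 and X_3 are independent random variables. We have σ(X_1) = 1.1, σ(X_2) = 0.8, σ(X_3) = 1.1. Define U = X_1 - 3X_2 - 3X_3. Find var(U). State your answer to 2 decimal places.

var(X_1) = 1.21, var(X_2) = 0.64, var(X_3) = 1.21
By independence, var(U) = (1)²var(X_1) + (-3)²var(X_2) + (-3)²var(X_3)
= (1)²·1.21 + (-3)²·0.64 + (-3)²·1.21 = 17.86

17.86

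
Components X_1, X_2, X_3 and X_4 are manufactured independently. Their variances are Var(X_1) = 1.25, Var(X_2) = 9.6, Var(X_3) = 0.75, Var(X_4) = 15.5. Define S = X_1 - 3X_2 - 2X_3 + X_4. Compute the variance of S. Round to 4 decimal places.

By independence, Var(S) = (1)²Var(X_1) + (-3)²Var(X_2) + (-2)²Var(X_3) + (1)²Var(X_4)
= (1)²·1.25 + (-3)²·9.6 + (-2)²·0.75 + (1)²·15.5 = 106.15

106.1500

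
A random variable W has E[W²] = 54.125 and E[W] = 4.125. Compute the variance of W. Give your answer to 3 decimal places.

Var(W) = 54.125 − (4.125)² = 37.109375

37.109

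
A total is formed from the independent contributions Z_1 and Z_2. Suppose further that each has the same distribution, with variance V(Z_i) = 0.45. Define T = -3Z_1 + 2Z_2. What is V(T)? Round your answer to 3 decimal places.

By independence, V(T) = (-3)²V(Z_1) + (2)²V(Z_2)
= (-3)²·0.45 + (2)²·0.45 = 5.85

5.850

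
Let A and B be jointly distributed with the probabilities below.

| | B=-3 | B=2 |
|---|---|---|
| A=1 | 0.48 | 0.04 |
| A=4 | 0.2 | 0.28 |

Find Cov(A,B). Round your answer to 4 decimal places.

E[A] = 2.44,  E[B] = -1.4
E[AB] = -1.52
Cov(A,B) = E[AB] − E[A]E[B] = -1.52 − (2.44)(-1.4) = 1.896

1.8960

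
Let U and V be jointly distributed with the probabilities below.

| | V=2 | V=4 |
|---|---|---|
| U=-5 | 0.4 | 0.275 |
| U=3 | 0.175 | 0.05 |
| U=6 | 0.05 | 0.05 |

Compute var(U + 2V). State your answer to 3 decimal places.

20.740

E[U] = -2.1,  E[V] = 2.75,  E[UV] = -6.05
var(U) = 22.5 − (-2.1)² = 18.09;  var(V) = 8.5 − (2.75)² = 0.9375
Cov(U,V) = -6.05 − (-2.1)(2.75) = -0.275
var(U + 2V) = (1)²·18.09 + (2)²·0.9375 + 2·(1)·(2)·-0.275 = 20.74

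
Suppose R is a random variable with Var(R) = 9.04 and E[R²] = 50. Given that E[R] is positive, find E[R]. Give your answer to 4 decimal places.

6.4000

(E[R])² = E[R²] − Var(R) = 50 − 9.04 = 40.96
E[R] = √40.96 = 6.4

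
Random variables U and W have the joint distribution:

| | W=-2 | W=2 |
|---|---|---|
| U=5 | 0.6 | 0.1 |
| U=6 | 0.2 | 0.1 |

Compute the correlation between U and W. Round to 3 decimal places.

E[U] = 5.3,  E[W] = -1.2
E[UW] = -6.2
cov(U,W) = E[UW] − E[U]E[W] = -6.2 − (5.3)(-1.2) = 0.16
Var(U) = 0.21,  Var(W) = 2.56
ρ = 0.16 / √(0.21·2.56) ≈ 0.218

0.218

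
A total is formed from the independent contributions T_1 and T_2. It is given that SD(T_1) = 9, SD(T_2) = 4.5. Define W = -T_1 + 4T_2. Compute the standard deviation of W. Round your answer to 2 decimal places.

Var(T_1) = 81, Var(T_2) = 20.25
By independence, Var(W) = (-1)²Var(T_1) + (4)²Var(T_2)
= (-1)²·81 + (4)²·20.25 = 405
SD(W) = √405 ≈ 20.12

20.12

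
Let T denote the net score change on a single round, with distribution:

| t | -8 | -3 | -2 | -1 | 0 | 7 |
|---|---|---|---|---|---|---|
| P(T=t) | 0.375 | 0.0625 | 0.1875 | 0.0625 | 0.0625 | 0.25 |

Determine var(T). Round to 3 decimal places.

34.109

E[T] = (-8)(0.375) + (-3)(0.0625) + (-2)(0.1875) + (-1)(0.0625) + (0)(0.0625) + (7)(0.25) = -1.875
E[T²] = (-8)²(0.375) + (-3)²(0.0625) + (-2)²(0.1875) + (-1)²(0.0625) + (0)²(0.0625) + (7)²(0.25) = 37.625
var(T) = E[T²] − (E[T])² = 37.625 − (-1.875)² = 34.109375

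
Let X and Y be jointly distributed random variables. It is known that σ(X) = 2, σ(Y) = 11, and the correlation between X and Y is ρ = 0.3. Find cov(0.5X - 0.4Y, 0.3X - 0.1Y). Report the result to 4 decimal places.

4.3180

var(X) = (2)² = 4;  var(Y) = (11)² = 121
cov(X,Y) = ρ·σ(X)·σ(Y) = 0.3·2·11 = 6.6
cov(0.5X - 0.4Y, 0.3X - 0.1Y) = (0.5)(0.3)var(X) + (-0.4)(-0.1)var(Y) + [(0.5)(-0.1) + (-0.4)(0.3)]cov(X,Y)
= 0.15·4 + 0.04·121 + -0.17·6.6 = 4.318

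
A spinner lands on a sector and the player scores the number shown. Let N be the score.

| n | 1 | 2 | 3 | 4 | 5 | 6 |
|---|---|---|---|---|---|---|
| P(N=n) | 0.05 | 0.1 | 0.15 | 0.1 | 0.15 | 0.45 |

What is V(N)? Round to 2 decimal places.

E[N] = (1)(0.05) + (2)(0.1) + (3)(0.15) + (4)(0.1) + (5)(0.15) + (6)(0.45) = 4.55
E[N²] = (1)²(0.05) + (2)²(0.1) + (3)²(0.15) + (4)²(0.1) + (5)²(0.15) + (6)²(0.45) = 23.35
V(N) = E[N²] − (E[N])² = 23.35 − (4.55)² = 2.6475

2.65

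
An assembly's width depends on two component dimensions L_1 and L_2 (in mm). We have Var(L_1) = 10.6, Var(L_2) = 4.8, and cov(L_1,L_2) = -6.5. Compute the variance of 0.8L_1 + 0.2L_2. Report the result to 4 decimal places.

4.8960

Var(0.8L_1 + 0.2L_2) = (0.8)²·Var(L_1) + (0.2)²·Var(L_2) + 2·(0.8)·(0.2)·cov(L_1,L_2)
= 0.64·10.6 + 0.04·4.8 + 0.32·-6.5 = 4.896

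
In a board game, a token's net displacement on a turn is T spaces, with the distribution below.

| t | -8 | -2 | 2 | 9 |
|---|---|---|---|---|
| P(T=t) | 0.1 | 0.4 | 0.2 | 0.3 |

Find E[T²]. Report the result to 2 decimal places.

33.10

E[T²] = (-8)²(0.1) + (-2)²(0.4) + (2)²(0.2) + (9)²(0.3) = 33.1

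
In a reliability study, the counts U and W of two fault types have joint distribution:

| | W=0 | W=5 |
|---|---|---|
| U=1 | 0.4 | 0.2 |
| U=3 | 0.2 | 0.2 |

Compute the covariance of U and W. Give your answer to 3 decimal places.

E[U] = 1.8,  E[W] = 2
E[UW] = 4
Cov(U,W) = E[UW] − E[U]E[W] = 4 − (1.8)(2) = 0.4

0.400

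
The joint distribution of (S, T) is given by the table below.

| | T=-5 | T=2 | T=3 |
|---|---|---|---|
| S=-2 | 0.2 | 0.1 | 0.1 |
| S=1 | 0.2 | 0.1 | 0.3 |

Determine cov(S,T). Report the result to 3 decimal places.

E[S] = -0.2,  E[T] = -0.4
E[ST] = 1.1
cov(S,T) = E[ST] − E[S]E[T] = 1.1 − (-0.2)(-0.4) = 1.02

1.020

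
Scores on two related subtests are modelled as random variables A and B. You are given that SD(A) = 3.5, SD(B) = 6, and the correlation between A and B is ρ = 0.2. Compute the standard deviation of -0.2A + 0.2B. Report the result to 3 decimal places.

1.263

V(A) = (3.5)² = 12.25;  V(B) = (6)² = 36
Cov(A,B) = ρ·SD(A)·SD(B) = 0.2·3.5·6 = 4.2
V(-0.2A + 0.2B) = (-0.2)²·V(A) + (0.2)²·V(B) + 2·(-0.2)·(0.2)·Cov(A,B)
= 0.04·12.25 + 0.04·36 + -0.08·4.2 = 1.594
SD(-0.2A + 0.2B) = √1.594 ≈ 1.263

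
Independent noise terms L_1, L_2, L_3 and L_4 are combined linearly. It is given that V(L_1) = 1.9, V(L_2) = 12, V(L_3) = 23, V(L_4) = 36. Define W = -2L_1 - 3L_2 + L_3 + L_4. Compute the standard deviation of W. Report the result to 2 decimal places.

13.21

By independence, V(W) = (-2)²V(L_1) + (-3)²V(L_2) + (1)²V(L_3) + (1)²V(L_4)
= (-2)²·1.9 + (-3)²·12 + (1)²·23 + (1)²·36 = 174.6
sd(W) = √174.6 ≈ 13.21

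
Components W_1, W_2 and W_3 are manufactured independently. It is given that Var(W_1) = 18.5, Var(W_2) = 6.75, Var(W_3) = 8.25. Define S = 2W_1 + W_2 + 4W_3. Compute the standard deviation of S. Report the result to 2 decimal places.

14.59

By independence, Var(S) = (2)²Var(W_1) + (1)²Var(W_2) + (4)²Var(W_3)
= (2)²·18.5 + (1)²·6.75 + (4)²·8.25 = 212.75
SD(S) = √212.75 ≈ 14.59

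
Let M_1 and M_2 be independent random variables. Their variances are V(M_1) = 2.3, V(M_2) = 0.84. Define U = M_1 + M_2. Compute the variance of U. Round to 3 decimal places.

3.140

By independence, V(U) = (1)²V(M_1) + (1)²V(M_2)
= (1)²·2.3 + (1)²·0.84 = 3.14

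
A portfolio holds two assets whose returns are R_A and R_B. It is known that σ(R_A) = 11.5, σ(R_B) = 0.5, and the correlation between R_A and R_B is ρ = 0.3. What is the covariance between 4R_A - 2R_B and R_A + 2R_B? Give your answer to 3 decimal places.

Var(R_A) = (11.5)² = 132.25;  Var(R_B) = (0.5)² = 0.25
Cov(R_A,R_B) = ρ·σ(R_A)·σ(R_B) = 0.3·11.5·0.5 = 1.725
Cov(4R_A - 2R_B, R_A + 2R_B) = (4)(1)Var(R_A) + (-2)(2)Var(R_B) + [(4)(2) + (-2)(1)]Cov(R_A,R_B)
= 4·132.25 + -4·0.25 + 6·1.725 = 538.35

538.350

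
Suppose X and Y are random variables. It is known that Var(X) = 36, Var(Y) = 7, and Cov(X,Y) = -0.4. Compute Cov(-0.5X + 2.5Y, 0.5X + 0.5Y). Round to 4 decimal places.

Cov(-0.5X + 2.5Y, 0.5X + 0.5Y) = (-0.5)(0.5)Var(X) + (2.5)(0.5)Var(Y) + [(-0.5)(0.5) + (2.5)(0.5)]Cov(X,Y)
= -0.25·36 + 1.25·7 + 1·-0.4 = -0.65

-0.6500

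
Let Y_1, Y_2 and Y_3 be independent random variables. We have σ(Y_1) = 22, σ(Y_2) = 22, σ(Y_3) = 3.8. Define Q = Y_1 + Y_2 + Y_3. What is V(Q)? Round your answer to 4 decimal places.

982.4400

V(Y_1) = 484, V(Y_2) = 484, V(Y_3) = 14.44
By independence, V(Q) = (1)²V(Y_1) + (1)²V(Y_2) + (1)²V(Y_3)
= (1)²·484 + (1)²·484 + (1)²·14.44 = 982.44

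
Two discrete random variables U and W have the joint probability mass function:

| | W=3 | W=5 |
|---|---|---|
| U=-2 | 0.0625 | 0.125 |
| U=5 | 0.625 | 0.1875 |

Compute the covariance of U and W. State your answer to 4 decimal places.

E[U] = 3.6875,  E[W] = 3.625
E[UW] = 12.4375
cov(U,W) = E[UW] − E[U]E[W] = 12.4375 − (3.6875)(3.625) = -0.9296875

-0.9297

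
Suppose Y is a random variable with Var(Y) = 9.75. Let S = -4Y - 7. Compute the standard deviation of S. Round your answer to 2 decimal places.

Var(-4Y - 7) = (-4)²·9.75 = 156
sd(S) = √156 ≈ 12.49

12.49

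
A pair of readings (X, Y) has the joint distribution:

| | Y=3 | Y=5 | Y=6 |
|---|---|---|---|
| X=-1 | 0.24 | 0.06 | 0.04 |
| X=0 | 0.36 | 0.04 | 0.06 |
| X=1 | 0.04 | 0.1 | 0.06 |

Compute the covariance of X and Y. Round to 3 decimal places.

0.263

E[X] = -0.14,  E[Y] = 3.88
E[XY] = -0.28
Cov(X,Y) = E[XY] − E[X]E[Y] = -0.28 − (-0.14)(3.88) = 0.2632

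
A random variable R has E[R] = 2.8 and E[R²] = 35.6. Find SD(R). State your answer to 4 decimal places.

var(R) = 35.6 − (2.8)² = 27.76
SD(R) = √27.76 ≈ 5.2688

5.2688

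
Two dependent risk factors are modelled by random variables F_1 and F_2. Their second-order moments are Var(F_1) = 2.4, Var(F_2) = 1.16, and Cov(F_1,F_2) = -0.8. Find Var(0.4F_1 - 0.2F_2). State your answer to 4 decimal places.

0.5584

Var(0.4F_1 - 0.2F_2) = (0.4)²·Var(F_1) + (-0.2)²·Var(F_2) + 2·(0.4)·(-0.2)·Cov(F_1,F_2)
= 0.16·2.4 + 0.04·1.16 + -0.16·-0.8 = 0.5584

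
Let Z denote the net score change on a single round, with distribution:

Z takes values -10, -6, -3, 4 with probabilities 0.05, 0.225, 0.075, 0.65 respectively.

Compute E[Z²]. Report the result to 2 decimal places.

24.18

E[Z²] = (-10)²(0.05) + (-6)²(0.225) + (-3)²(0.075) + (4)²(0.65) = 24.175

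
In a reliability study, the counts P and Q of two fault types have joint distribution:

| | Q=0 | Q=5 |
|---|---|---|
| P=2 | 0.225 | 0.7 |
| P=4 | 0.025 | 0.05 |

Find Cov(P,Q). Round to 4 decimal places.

E[P] = 2.15,  E[Q] = 3.75
E[PQ] = 8
Cov(P,Q) = E[PQ] − E[P]E[Q] = 8 − (2.15)(3.75) = -0.0625

-0.0625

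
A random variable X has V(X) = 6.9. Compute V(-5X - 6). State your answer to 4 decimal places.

V(-5X - 6) = (-5)²·V(X) = 25·6.9 = 172.5

172.5000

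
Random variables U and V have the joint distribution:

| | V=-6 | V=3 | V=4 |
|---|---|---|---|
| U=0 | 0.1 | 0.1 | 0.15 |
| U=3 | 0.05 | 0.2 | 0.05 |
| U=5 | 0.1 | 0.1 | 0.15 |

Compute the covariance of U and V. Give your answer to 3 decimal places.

0.085

E[U] = 2.65,  E[V] = 1.1
E[UV] = 3
Cov(U,V) = E[UV] − E[U]E[V] = 3 − (2.65)(1.1) = 0.085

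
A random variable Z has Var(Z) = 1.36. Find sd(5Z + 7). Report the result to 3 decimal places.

Var(5Z + 7) = (5)²·1.36 = 34
sd(5Z + 7) = √34 ≈ 5.831

5.831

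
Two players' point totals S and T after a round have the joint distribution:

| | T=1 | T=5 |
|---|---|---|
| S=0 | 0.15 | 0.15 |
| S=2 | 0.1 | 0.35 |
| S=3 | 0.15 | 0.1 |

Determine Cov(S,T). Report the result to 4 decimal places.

E[S] = 1.65,  E[T] = 3.4
E[ST] = 5.65
Cov(S,T) = E[ST] − E[S]E[T] = 5.65 − (1.65)(3.4) = 0.04

0.0400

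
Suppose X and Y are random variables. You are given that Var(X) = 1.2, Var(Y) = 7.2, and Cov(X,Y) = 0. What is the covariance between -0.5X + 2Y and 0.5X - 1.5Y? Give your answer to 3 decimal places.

-21.900

Cov(-0.5X + 2Y, 0.5X - 1.5Y) = (-0.5)(0.5)Var(X) + (2)(-1.5)Var(Y) + [(-0.5)(-1.5) + (2)(0.5)]Cov(X,Y)
= -0.25·1.2 + -3·7.2 + 1.75·0 = -21.9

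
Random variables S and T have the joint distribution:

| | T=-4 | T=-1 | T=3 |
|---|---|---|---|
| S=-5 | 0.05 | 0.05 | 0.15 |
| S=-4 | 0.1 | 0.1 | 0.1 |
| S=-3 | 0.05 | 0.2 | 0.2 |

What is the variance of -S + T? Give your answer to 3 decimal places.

E[S] = -3.8,  E[T] = 0.2,  E[ST] = -0.8
V(S) = 15.1 − (-3.8)² = 0.66;  V(T) = 7.6 − (0.2)² = 7.56
Cov(S,T) = -0.8 − (-3.8)(0.2) = -0.04
V(-S + T) = (-1)²·0.66 + (1)²·7.56 + 2·(-1)·(1)·-0.04 = 8.3

8.300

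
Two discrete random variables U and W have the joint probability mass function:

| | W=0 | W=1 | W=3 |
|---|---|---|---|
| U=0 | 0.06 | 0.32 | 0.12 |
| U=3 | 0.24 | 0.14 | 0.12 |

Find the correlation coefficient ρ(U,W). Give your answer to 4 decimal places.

E[U] = 1.5,  E[W] = 1.18
E[UW] = 1.5
Cov(U,W) = E[UW] − E[U]E[W] = 1.5 − (1.5)(1.18) = -0.27
V(U) = 2.25,  V(W) = 1.2276
ρ = -0.27 / √(2.25·1.2276) ≈ -0.1625

-0.1625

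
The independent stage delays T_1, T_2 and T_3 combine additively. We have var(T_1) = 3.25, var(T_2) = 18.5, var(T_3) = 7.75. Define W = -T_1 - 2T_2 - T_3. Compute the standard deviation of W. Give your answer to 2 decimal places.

9.22

By independence, var(W) = (-1)²var(T_1) + (-2)²var(T_2) + (-1)²var(T_3)
= (-1)²·3.25 + (-2)²·18.5 + (-1)²·7.75 = 85
SD(W) = √85 ≈ 9.22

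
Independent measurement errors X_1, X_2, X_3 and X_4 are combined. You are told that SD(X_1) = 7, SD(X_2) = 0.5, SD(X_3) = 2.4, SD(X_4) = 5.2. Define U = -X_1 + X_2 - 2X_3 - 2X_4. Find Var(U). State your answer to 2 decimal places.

180.45

Var(X_1) = 49, Var(X_2) = 0.25, Var(X_3) = 5.76, Var(X_4) = 27.04
By independence, Var(U) = (-1)²Var(X_1) + (1)²Var(X_2) + (-2)²Var(X_3) + (-2)²Var(X_4)
= (-1)²·49 + (1)²·0.25 + (-2)²·5.76 + (-2)²·27.04 = 180.45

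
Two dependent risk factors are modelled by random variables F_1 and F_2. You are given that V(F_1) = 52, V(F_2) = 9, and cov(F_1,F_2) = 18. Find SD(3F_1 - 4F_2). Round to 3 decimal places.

V(3F_1 - 4F_2) = (3)²·V(F_1) + (-4)²·V(F_2) + 2·(3)·(-4)·cov(F_1,F_2)
= 9·52 + 16·9 + -24·18 = 180
SD(3F_1 - 4F_2) = √180 ≈ 13.416

13.416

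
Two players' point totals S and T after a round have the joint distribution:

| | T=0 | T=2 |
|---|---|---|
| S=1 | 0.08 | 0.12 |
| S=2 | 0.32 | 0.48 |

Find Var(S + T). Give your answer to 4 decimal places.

E[S] = 1.8,  E[T] = 1.2,  E[ST] = 2.16
Var(S) = 3.4 − (1.8)² = 0.16;  Var(T) = 2.4 − (1.2)² = 0.96
Cov(S,T) = 2.16 − (1.8)(1.2) = 0
Var(S + T) = (1)²·0.16 + (1)²·0.96 + 2·(1)·(1)·0 = 1.12

1.1200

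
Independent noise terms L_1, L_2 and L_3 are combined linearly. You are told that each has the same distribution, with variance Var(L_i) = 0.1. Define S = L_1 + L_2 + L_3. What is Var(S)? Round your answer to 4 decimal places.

0.3000

By independence, Var(S) = (1)²Var(L_1) + (1)²Var(L_2) + (1)²Var(L_3)
= (1)²·0.1 + (1)²·0.1 + (1)²·0.1 = 0.3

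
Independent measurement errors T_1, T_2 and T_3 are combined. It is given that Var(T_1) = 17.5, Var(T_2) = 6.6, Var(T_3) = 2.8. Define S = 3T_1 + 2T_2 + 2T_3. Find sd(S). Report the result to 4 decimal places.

By independence, Var(S) = (3)²Var(T_1) + (2)²Var(T_2) + (2)²Var(T_3)
= (3)²·17.5 + (2)²·6.6 + (2)²·2.8 = 195.1
sd(S) = √195.1 ≈ 13.9678

13.9678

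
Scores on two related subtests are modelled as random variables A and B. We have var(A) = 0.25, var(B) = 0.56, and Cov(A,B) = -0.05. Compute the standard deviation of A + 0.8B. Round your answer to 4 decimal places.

0.7269

var(A + 0.8B) = (1)²·var(A) + (0.8)²·var(B) + 2·(1)·(0.8)·Cov(A,B)
= 1·0.25 + 0.64·0.56 + 1.6·-0.05 = 0.5284
SD(A + 0.8B) = √0.5284 ≈ 0.7269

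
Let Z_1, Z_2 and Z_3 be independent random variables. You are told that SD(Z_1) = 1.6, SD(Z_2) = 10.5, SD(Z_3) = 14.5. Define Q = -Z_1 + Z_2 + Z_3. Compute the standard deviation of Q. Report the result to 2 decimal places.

Var(Z_1) = 2.56, Var(Z_2) = 110.25, Var(Z_3) = 210.25
By independence, Var(Q) = (-1)²Var(Z_1) + (1)²Var(Z_2) + (1)²Var(Z_3)
= (-1)²·2.56 + (1)²·110.25 + (1)²·210.25 = 323.06
SD(Q) = √323.06 ≈ 17.97

17.97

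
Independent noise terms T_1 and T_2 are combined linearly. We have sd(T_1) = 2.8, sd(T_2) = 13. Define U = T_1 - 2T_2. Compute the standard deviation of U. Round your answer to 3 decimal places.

26.150

Var(T_1) = 7.84, Var(T_2) = 169
By independence, Var(U) = (1)²Var(T_1) + (-2)²Var(T_2)
= (1)²·7.84 + (-2)²·169 = 683.84
sd(U) = √683.84 ≈ 26.150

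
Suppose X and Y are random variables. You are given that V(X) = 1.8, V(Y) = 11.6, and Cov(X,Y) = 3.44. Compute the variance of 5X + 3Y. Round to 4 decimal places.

V(5X + 3Y) = (5)²·V(X) + (3)²·V(Y) + 2·(5)·(3)·Cov(X,Y)
= 25·1.8 + 9·11.6 + 30·3.44 = 252.6

252.6000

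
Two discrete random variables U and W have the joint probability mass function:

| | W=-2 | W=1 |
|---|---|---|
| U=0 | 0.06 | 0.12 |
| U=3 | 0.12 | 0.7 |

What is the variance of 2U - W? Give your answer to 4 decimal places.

E[U] = 2.46,  E[W] = 0.46,  E[UW] = 1.38
V(U) = 7.38 − (2.46)² = 1.3284;  V(W) = 1.54 − (0.46)² = 1.3284
Cov(U,W) = 1.38 − (2.46)(0.46) = 0.2484
V(2U - W) = (2)²·1.3284 + (-1)²·1.3284 + 2·(2)·(-1)·0.2484 = 5.6484

5.6484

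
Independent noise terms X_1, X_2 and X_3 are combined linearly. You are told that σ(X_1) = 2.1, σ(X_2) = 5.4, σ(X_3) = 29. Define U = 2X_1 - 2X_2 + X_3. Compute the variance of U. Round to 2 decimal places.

975.28

Var(X_1) = 4.41, Var(X_2) = 29.16, Var(X_3) = 841
By independence, Var(U) = (2)²Var(X_1) + (-2)²Var(X_2) + (1)²Var(X_3)
= (2)²·4.41 + (-2)²·29.16 + (1)²·841 = 975.28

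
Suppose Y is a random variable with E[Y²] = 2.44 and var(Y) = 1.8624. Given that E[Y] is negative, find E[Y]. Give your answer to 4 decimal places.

-0.7600

(E[Y])² = E[Y²] − var(Y) = 2.44 − 1.8624 = 0.5776
E[Y] = −√0.5776 = -0.76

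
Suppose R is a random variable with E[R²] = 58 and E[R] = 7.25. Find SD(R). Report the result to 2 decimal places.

Var(R) = 58 − (7.25)² = 5.4375
SD(R) = √5.4375 ≈ 2.33

2.33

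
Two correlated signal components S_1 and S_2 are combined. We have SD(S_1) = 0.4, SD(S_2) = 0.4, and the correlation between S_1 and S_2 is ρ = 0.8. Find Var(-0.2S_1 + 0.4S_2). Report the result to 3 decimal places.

0.012

Var(S_1) = (0.4)² = 0.16;  Var(S_2) = (0.4)² = 0.16
cov(S_1,S_2) = ρ·SD(S_1)·SD(S_2) = 0.8·0.4·0.4 = 0.128
Var(-0.2S_1 + 0.4S_2) = (-0.2)²·Var(S_1) + (0.4)²·Var(S_2) + 2·(-0.2)·(0.4)·cov(S_1,S_2)
= 0.04·0.16 + 0.16·0.16 + -0.16·0.128 = 0.01152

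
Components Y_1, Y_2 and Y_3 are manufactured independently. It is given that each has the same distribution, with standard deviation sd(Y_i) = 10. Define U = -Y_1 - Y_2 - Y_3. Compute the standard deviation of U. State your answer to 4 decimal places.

17.3205

V(Y_i) = (10)² = 100
By independence, V(U) = (-1)²V(Y_1) + (-1)²V(Y_2) + (-1)²V(Y_3)
= (-1)²·100 + (-1)²·100 + (-1)²·100 = 300
sd(U) = √300 ≈ 17.3205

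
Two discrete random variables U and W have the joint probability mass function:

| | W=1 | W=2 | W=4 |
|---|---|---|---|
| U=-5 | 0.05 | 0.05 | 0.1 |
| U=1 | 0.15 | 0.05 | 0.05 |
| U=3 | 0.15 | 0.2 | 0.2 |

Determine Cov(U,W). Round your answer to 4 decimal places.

E[U] = 0.9,  E[W] = 2.35
E[UW] = 1.75
Cov(U,W) = E[UW] − E[U]E[W] = 1.75 − (0.9)(2.35) = -0.365

-0.3650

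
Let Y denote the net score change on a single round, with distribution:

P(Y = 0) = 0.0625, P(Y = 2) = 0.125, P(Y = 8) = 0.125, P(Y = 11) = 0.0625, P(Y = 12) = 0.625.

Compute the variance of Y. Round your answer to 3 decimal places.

16.996

E[Y] = (0)(0.0625) + (2)(0.125) + (8)(0.125) + (11)(0.0625) + (12)(0.625) = 9.4375
E[Y²] = (0)²(0.0625) + (2)²(0.125) + (8)²(0.125) + (11)²(0.0625) + (12)²(0.625) = 106.0625
V(Y) = E[Y²] − (E[Y])² = 106.0625 − (9.4375)² = 16.99609375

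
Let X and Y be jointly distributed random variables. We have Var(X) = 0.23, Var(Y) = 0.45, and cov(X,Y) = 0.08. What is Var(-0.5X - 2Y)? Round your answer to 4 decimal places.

2.0175

Var(-0.5X - 2Y) = (-0.5)²·Var(X) + (-2)²·Var(Y) + 2·(-0.5)·(-2)·cov(X,Y)
= 0.25·0.23 + 4·0.45 + 2·0.08 = 2.0175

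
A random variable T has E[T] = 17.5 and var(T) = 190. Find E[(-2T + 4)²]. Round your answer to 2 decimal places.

E[-2T + 4] = -2·17.5 + 4 = -31
var(-2T + 4) = (-2)²·190 = 760
E[(-2T + 4)²] = var((-2T + 4)) + (E[(-2T + 4)])² = 760 + (-31)² = 1721

1721.00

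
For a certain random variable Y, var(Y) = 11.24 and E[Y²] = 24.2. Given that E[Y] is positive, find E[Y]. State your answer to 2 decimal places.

(E[Y])² = E[Y²] − var(Y) = 24.2 − 11.24 = 12.96
E[Y] = √12.96 = 3.6

3.60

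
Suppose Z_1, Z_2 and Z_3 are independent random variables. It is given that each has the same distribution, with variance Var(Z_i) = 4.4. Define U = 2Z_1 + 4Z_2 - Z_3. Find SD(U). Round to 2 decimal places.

9.61

By independence, Var(U) = (2)²Var(Z_1) + (4)²Var(Z_2) + (-1)²Var(Z_3)
= (2)²·4.4 + (4)²·4.4 + (-1)²·4.4 = 92.4
SD(U) = √92.4 ≈ 9.61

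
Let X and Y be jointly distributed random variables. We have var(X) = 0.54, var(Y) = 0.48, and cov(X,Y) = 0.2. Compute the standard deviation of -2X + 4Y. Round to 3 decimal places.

2.577

var(-2X + 4Y) = (-2)²·var(X) + (4)²·var(Y) + 2·(-2)·(4)·cov(X,Y)
= 4·0.54 + 16·0.48 + -16·0.2 = 6.64
SD(-2X + 4Y) = √6.64 ≈ 2.577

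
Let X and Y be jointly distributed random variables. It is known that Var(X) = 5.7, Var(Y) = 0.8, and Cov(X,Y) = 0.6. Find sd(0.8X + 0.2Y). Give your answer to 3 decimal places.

1.968

Var(0.8X + 0.2Y) = (0.8)²·Var(X) + (0.2)²·Var(Y) + 2·(0.8)·(0.2)·Cov(X,Y)
= 0.64·5.7 + 0.04·0.8 + 0.32·0.6 = 3.872
sd(0.8X + 0.2Y) = √3.872 ≈ 1.968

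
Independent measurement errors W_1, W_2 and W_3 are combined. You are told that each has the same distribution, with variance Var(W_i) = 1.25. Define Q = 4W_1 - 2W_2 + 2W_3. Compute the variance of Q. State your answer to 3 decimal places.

By independence, Var(Q) = (4)²Var(W_1) + (-2)²Var(W_2) + (2)²Var(W_3)
= (4)²·1.25 + (-2)²·1.25 + (2)²·1.25 = 30

30.000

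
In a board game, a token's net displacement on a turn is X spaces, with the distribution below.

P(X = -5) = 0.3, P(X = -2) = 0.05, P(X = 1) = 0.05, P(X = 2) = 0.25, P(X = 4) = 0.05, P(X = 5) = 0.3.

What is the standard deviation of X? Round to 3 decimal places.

E[X] = (-5)(0.3) + (-2)(0.05) + (1)(0.05) + (2)(0.25) + (4)(0.05) + (5)(0.3) = 0.65
E[X²] = (-5)²(0.3) + (-2)²(0.05) + (1)²(0.05) + (2)²(0.25) + (4)²(0.05) + (5)²(0.3) = 17.05
Var(X) = E[X²] − (E[X])² = 17.05 − (0.65)² = 16.6275
sd(X) = √16.6275 ≈ 4.078

4.078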